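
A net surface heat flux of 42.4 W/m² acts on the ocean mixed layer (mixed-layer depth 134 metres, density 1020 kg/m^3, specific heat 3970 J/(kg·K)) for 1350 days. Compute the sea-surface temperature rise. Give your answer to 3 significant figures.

9.11 K

Areal heat capacity C = ρ c_p D = 1020 × 3970 × 134 = 5.43×10^8 J m⁻² K⁻¹.
Net heat input Q = F Δt = 42.4 × (1350 days × 86400 s/day) = 4.95×10^9 J/m².
ΔT = Q / C = 4.95×10^9 / 5.43×10^8 = 9.11 K.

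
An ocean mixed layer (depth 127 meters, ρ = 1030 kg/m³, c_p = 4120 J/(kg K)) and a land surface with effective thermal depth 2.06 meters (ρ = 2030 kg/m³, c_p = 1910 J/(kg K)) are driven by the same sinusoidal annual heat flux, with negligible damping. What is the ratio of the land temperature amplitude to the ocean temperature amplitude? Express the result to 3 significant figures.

C_ocean = 1030 × 4120 × 127 = 5.39×10^8 J/(m²·K).
C_land = 2030 × 1910 × 2.06 = 7.99×10^6 J/(m²·K).
Undamped amplitude ∝ 1/C, so A_land/A_ocean = C_ocean/C_land = 67.5.

67.5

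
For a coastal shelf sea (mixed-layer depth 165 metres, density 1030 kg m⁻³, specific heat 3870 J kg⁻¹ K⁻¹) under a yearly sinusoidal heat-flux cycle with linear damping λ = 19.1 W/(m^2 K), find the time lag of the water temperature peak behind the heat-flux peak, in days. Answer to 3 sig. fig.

Areal heat capacity C = ρ c_p D = 1030 × 3870 × 165 = 6.58×10^8 J m⁻² K⁻¹.
ω = 2π / 3.15×10^7 s = 1.99×10^-7 s⁻¹.
Phase lag φ = arctan(Cω/λ) = arctan(131/19.1) = 1.43 rad.
Time lag = φ / ω = 1.43 / 1.99×10^-7 = 7.16×10^6 s = 82.8 days.

82.8 days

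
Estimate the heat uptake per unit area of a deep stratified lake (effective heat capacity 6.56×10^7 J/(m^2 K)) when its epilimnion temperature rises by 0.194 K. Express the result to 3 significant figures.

1.27×10^7

Areal heat capacity C = 6.56×10^7 J/(m^2 K) (given).
ΔQ = C ΔT = 6.56×10^7 × 0.194 = 1.27×10^7 J/m².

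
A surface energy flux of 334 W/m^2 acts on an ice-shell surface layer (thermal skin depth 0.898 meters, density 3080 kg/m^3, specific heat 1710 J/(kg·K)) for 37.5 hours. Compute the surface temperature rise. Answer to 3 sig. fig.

9.53 K

Areal heat capacity C = ρ c_p D = 3080 × 1710 × 0.898 = 4.73×10^6 J/(m^2 K).
Net heat input Q = F Δt = 334 × (37.5 hours × 3600 s/hour) = 4.51×10^7 J/m².
ΔT = Q / C = 4.51×10^7 / 4.73×10^6 = 9.53 K.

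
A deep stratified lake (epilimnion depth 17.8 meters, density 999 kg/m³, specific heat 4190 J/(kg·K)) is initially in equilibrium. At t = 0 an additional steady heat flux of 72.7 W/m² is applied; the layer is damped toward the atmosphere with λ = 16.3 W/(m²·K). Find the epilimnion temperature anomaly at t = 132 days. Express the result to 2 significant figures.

4.1 K

Areal heat capacity C = ρ c_p D = 999 × 4190 × 17.8 = 7.45×10^7 J/(m^2 K).
τ = C / λ = 7.45×10^7 / 16.3 = 4.57×10^6 s.
Equilibrium anomaly ΔT_eq = F / λ = 72.7 / 16.3 = 4.46 K.
t = 132 days = 1.14×10^7 s, so t/τ = 2.50.
ΔT(t) = ΔT_eq (1 − e^(−t/τ)) = 4.46 × (1 − e^−2.50) = 4.09 K.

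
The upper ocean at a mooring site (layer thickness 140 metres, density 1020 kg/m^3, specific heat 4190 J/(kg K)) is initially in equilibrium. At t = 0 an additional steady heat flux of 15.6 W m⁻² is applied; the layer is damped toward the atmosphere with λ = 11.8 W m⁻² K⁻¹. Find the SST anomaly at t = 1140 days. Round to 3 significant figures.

Areal heat capacity C = ρ c_p D = 1020 × 4190 × 140 = 5.98×10^8 J m⁻² K⁻¹.
τ = C / λ = 5.98×10^8 / 11.8 = 5.07×10^7 s.
Equilibrium anomaly ΔT_eq = F / λ = 15.6 / 11.8 = 1.32 K.
t = 1140 days = 9.85×10^7 s, so t/τ = 1.94.
ΔT(t) = ΔT_eq (1 − e^(−t/τ)) = 1.32 × (1 − e^−1.94) = 1.13 K.

1.13 K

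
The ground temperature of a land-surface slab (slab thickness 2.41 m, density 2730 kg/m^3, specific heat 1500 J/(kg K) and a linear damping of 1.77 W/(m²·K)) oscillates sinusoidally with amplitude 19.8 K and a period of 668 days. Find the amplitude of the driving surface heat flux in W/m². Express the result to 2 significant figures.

41

Areal heat capacity C = ρ c_p D = 2730 × 1500 × 2.41 = 9.87×10^6 J m⁻² K⁻¹.
ω = 2π / 5.77×10^7 s = 1.09×10^-7 s⁻¹.
√((Cω)² + λ²) = √((1.07)² + 1.77²) = 2.07 W/(m²·K).
F₀ = A × √((Cω)²+λ²) = 19.8 × 2.07 = 41.0 W/m².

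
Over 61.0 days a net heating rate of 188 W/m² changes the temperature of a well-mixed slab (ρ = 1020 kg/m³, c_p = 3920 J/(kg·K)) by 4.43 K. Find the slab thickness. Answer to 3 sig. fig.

55.9 m

Heat input Q = F Δt = 188 × 5.27×10^6 s = 9.91×10^8 J/m².
Required areal heat capacity C = Q / ΔT = 2.24×10^8 J/(m²·K).
Depth D = C / (ρ c_p) = 2.24×10^8 / (1020 × 3920) = 55.9 m.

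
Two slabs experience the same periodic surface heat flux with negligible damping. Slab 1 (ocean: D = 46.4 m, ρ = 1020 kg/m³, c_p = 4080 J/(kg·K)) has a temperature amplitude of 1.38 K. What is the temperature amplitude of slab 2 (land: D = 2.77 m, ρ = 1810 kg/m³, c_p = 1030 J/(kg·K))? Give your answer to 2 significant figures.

C_ocean = 1.93×10^8 J/(m²·K); C_land = 5.16×10^6 J/(m²·K).
A ∝ 1/C ⇒ A_land = A_ocean × C_ocean/C_land = 1.38 × 37.4 = 51.6 K.

52 K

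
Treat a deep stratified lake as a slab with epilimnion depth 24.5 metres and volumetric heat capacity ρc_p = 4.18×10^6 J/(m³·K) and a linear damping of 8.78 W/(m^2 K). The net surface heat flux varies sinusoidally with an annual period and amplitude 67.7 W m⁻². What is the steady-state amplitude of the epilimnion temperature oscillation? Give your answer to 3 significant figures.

3.05 K

Areal heat capacity C = ρc_p × D = 4.18×10^6 × 24.5 = 1.02×10^8 J/(m²·K).
Angular frequency ω = 2π / T = 2π / 3.15×10^7 s = 1.99×10^-7 s⁻¹.
√((Cω)² + λ²) = √((20.4)² + 8.78²) = 22.2 W/(m²·K).
Amplitude A = F₀ / √((Cω)²+λ²) = 67.7 / 22.2 = 3.05 K.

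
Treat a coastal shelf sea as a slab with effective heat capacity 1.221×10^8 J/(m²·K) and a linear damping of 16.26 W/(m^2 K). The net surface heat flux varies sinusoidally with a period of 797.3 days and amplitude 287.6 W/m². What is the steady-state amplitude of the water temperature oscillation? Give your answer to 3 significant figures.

14.6 K

Areal heat capacity C = 1.221×10^8 J/(m²·K) (given).
Angular frequency ω = 2π / T = 2π / 6.89×10^7 s = 9.12×10^-8 s⁻¹.
√((Cω)² + λ²) = √((11.1)² + 16.26²) = 19.7 W/(m²·K).
Amplitude A = F₀ / √((Cω)²+λ²) = 287.6 / 19.7 = 14.6 K.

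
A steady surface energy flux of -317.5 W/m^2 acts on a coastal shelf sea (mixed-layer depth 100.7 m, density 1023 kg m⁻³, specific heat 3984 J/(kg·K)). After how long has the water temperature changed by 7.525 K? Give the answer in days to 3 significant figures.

113 days

Areal heat capacity C = ρ c_p D = 1023 × 3984 × 100.7 = 4.10×10^8 J m⁻² K⁻¹.
Time required: Δt = C ΔT / F = 4.10×10^8 × -7.525 / -317.5 = 9.73×10^6 s.
In days: 9.73×10^6 s / (86400 s/day) = 113 days.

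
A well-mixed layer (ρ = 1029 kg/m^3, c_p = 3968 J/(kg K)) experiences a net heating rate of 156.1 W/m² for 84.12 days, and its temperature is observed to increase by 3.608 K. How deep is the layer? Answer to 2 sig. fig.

Heat input Q = F Δt = 156.1 × 7.27×10^6 s = 1.13×10^9 J/m².
Required areal heat capacity C = Q / ΔT = 3.14×10^8 J/(m²·K).
Depth D = C / (ρ c_p) = 3.14×10^8 / (1029 × 3968) = 77.0 m.

77 m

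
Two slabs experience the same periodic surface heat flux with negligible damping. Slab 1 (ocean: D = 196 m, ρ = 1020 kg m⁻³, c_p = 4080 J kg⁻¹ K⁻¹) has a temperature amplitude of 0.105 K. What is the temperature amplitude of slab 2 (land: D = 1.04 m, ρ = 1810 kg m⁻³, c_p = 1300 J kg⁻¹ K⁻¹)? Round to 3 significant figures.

35.0 K

C_ocean = 8.16×10^8 J/(m²·K); C_land = 2.45×10^6 J/(m²·K).
A ∝ 1/C ⇒ A_land = A_ocean × C_ocean/C_land = 0.105 × 333 = 35.0 K.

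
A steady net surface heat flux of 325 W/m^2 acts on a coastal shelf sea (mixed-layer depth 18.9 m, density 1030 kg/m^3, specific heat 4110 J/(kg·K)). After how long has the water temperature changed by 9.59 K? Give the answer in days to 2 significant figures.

27 days

Areal heat capacity C = ρ c_p D = 1030 × 4110 × 18.9 = 8.00×10^7 J m⁻² K⁻¹.
Time required: Δt = C ΔT / F = 8.00×10^7 × 9.59 / 325 = 2.36×10^6 s.
In days: 2.36×10^6 s / (86400 s/day) = 27.3 days.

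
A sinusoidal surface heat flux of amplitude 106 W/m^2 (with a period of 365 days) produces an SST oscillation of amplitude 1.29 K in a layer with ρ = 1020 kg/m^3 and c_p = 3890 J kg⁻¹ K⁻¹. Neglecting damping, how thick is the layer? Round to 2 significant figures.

ω = 2π / 3.15×10^7 s = 1.99×10^-7 s⁻¹.
Required C = F₀ / (A ω) = 106 / (1.29 × 1.99×10^-7) = 4.12×10^8 J/(m²·K).
D = C / (ρ c_p) = 4.12×10^8 / (1020 × 3890) = 104 m.

100 m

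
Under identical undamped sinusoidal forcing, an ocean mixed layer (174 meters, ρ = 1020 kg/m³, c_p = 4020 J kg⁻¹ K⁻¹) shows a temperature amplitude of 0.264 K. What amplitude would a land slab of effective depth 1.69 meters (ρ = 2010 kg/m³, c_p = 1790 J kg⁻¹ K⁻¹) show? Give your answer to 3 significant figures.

31.0 K

C_ocean = 7.13×10^8 J/(m²·K); C_land = 6.08×10^6 J/(m²·K).
A ∝ 1/C ⇒ A_land = A_ocean × C_ocean/C_land = 0.264 × 117 = 31.0 K.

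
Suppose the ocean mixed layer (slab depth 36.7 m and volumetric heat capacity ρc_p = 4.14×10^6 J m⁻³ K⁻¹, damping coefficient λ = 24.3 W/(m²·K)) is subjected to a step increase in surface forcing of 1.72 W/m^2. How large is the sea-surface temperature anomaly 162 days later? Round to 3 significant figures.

Areal heat capacity C = ρc_p × D = 4.14×10^6 × 36.7 = 1.52×10^8 J m⁻² K⁻¹.
τ = C / λ = 1.52×10^8 / 24.3 = 6.25×10^6 s.
Equilibrium anomaly ΔT_eq = F / λ = 1.72 / 24.3 = 0.0708 K.
t = 162 days = 1.40×10^7 s, so t/τ = 2.24.
ΔT(t) = ΔT_eq (1 − e^(−t/τ)) = 0.0708 × (1 − e^−2.24) = 0.0632 K.

0.0632 K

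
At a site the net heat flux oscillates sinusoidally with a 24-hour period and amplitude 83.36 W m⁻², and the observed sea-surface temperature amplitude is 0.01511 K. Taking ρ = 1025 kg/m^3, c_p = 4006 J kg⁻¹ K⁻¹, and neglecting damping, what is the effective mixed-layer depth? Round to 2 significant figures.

18 m

ω = 2π / 86400 s = 7.27×10^-5 s⁻¹.
Required C = F₀ / (A ω) = 83.36 / (0.01511 × 7.27×10^-5) = 7.59×10^7 J/(m²·K).
D = C / (ρ c_p) = 7.59×10^7 / (1025 × 4006) = 18.5 m.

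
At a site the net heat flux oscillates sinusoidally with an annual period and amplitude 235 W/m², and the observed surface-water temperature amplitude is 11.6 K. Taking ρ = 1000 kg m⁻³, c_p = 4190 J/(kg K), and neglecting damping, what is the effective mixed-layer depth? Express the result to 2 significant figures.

24 m

ω = 2π / 3.15×10^7 s = 1.99×10^-7 s⁻¹.
Required C = F₀ / (A ω) = 235 / (11.6 × 1.99×10^-7) = 1.02×10^8 J/(m²·K).
D = C / (ρ c_p) = 1.02×10^8 / (1000 × 4190) = 24.3 m.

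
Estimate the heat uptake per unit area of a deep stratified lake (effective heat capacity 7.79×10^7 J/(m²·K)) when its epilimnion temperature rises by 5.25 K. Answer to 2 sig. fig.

Areal heat capacity C = 7.79×10^7 J/(m²·K) (given).
ΔQ = C ΔT = 7.79×10^7 × 5.25 = 4.09×10^8 J/m².

4.1×10^8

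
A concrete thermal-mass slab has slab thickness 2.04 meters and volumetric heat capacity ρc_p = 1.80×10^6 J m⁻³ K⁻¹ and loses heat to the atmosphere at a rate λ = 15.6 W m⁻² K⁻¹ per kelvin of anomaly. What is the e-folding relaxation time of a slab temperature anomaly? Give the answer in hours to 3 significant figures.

65.4 hours

Areal heat capacity C = ρc_p × D = 1.80×10^6 × 2.04 = 3.67×10^6 J m⁻² K⁻¹.
Relaxation time τ = C / λ = 3.67×10^6 / 15.6 = 2.35×10^5 s.
In hours: 2.35×10^5 s / (3600 s/hour) = 65.4 hours.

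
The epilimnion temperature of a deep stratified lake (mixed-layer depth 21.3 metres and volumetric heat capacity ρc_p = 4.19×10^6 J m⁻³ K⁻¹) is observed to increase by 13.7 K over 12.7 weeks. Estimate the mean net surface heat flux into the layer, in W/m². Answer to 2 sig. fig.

160

Areal heat capacity C = ρc_p × D = 4.19×10^6 × 21.3 = 8.92×10^7 J/(m²·K).
Required heat per unit area: Q = C ΔT = 8.92×10^7 × 13.7 = 1.22×10^9 J/m².
Flux F = Q / Δt = 1.22×10^9 / 7.68×10^6 s = 159 W/m².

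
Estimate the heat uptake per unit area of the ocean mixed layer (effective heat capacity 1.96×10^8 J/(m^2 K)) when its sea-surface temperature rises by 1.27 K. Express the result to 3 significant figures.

2.49×10^8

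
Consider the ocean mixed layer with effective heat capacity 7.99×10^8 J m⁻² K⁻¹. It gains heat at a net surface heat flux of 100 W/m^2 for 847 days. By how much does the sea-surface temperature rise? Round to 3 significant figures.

Areal heat capacity C = 7.99×10^8 J m⁻² K⁻¹ (given).
Net heat input Q = F Δt = 100 × (847 days × 86400 s/day) = 7.32×10^9 J/m².
ΔT = Q / C = 7.32×10^9 / 7.99×10^8 = 9.16 K.

9.16 K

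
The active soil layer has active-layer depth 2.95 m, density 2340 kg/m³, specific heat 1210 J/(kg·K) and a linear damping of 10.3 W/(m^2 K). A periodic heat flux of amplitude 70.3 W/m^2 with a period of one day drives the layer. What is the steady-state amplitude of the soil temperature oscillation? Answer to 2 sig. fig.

0.12 K

Areal heat capacity C = ρ c_p D = 2340 × 1210 × 2.95 = 8.35×10^6 J/(m²·K).
Angular frequency ω = 2π / T = 2π / 86400 s = 7.27×10^-5 s⁻¹.
√((Cω)² + λ²) = √((607)² + 10.3²) = 608 W/(m²·K).
Amplitude A = F₀ / √((Cω)²+λ²) = 70.3 / 608 = 0.116 K.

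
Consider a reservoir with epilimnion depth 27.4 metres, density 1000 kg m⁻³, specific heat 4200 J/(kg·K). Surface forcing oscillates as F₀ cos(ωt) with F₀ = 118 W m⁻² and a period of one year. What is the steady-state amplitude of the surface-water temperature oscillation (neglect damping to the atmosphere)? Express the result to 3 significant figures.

5.15 K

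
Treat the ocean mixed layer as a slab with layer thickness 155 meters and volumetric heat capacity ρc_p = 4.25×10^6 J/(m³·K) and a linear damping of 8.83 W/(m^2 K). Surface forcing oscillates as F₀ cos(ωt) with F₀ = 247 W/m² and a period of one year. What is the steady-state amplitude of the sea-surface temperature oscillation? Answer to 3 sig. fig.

1.88 K

Areal heat capacity C = ρc_p × D = 4.25×10^6 × 155 = 6.59×10^8 J m⁻² K⁻¹.
Angular frequency ω = 2π / T = 2π / 3.15×10^7 s = 1.99×10^-7 s⁻¹.
√((Cω)² + λ²) = √((131)² + 8.83²) = 132 W/(m²·K).
Amplitude A = F₀ / √((Cω)²+λ²) = 247 / 132 = 1.88 K.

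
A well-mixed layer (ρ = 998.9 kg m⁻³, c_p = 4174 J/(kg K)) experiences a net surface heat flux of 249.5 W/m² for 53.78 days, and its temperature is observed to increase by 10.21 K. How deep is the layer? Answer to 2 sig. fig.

Heat input Q = F Δt = 249.5 × 4.65×10^6 s = 1.16×10^9 J/m².
Required areal heat capacity C = Q / ΔT = 1.14×10^8 J/(m²·K).
Depth D = C / (ρ c_p) = 1.14×10^8 / (998.9 × 4174) = 27.2 m.

27 m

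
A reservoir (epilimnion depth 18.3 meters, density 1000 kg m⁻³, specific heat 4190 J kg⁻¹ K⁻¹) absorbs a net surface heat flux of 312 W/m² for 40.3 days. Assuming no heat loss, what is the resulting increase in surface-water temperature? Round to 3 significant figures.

Areal heat capacity C = ρ c_p D = 1000 × 4190 × 18.3 = 7.67×10^7 J/(m²·K).
Net heat input Q = F Δt = 312 × (40.3 days × 86400 s/day) = 1.09×10^9 J/m².
ΔT = Q / C = 1.09×10^9 / 7.67×10^7 = 14.2 K.

14.2 K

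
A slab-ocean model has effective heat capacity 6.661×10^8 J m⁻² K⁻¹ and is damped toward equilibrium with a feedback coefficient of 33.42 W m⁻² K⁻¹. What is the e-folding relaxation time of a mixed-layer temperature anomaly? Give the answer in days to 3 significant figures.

Areal heat capacity C = 6.661×10^8 J m⁻² K⁻¹ (given).
Relaxation time τ = C / λ = 6.66×10^8 / 33.42 = 1.99×10^7 s.
In days: 1.99×10^7 s / (86400 s/day) = 231 days.

231 days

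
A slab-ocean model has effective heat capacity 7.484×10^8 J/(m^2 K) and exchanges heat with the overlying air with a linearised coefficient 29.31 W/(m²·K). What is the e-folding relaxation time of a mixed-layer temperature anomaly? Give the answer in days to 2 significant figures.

Areal heat capacity C = 7.484×10^8 J/(m^2 K) (given).
Relaxation time τ = C / λ = 7.48×10^8 / 29.31 = 2.55×10^7 s.
In days: 2.55×10^7 s / (86400 s/day) = 296 days.

300 days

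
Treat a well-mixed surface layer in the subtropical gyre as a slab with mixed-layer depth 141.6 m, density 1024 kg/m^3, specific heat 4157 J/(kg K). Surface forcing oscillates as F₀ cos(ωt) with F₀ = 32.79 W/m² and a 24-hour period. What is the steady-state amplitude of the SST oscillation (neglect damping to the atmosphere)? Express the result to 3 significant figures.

7.48×10^-4 K

Areal heat capacity C = ρ c_p D = 1024 × 4157 × 141.6 = 6.03×10^8 J m⁻² K⁻¹.
Angular frequency ω = 2π / T = 2π / 86400 s = 7.27×10^-5 s⁻¹.
Cω = 6.03×10^8 × 7.27×10^-5 = 43800 W/(m²·K).
Amplitude A = F₀ / (Cω) = 32.79 / 43800 = 7.48×10^-4 K.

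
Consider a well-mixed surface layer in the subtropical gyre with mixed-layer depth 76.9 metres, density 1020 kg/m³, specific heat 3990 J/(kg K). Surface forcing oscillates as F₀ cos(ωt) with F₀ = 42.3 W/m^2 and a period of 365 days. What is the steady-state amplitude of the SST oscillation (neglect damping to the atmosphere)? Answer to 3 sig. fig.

0.678 K

Areal heat capacity C = ρ c_p D = 1020 × 3990 × 76.9 = 3.13×10^8 J/(m²·K).
Angular frequency ω = 2π / T = 2π / 3.15×10^7 s = 1.99×10^-7 s⁻¹.
Cω = 3.13×10^8 × 1.99×10^-7 = 62.4 W/(m²·K).
Amplitude A = F₀ / (Cω) = 42.3 / 62.4 = 0.678 K.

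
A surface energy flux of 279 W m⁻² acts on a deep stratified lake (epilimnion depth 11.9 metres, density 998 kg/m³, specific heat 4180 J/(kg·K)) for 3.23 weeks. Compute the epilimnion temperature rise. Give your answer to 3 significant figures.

Areal heat capacity C = ρ c_p D = 998 × 4180 × 11.9 = 4.96×10^7 J m⁻² K⁻¹.
Net heat input Q = F Δt = 279 × (3.23 weeks × 6.048×10^5 s/week) = 5.45×10^8 J/m².
ΔT = Q / C = 5.45×10^8 / 4.96×10^7 = 11.0 K.

11.0 K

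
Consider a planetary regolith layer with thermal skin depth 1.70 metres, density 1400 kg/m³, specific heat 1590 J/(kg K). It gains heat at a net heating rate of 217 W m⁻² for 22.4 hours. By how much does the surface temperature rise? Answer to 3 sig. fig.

4.62 K

Areal heat capacity C = ρ c_p D = 1400 × 1590 × 1.70 = 3.78×10^6 J/(m²·K).
Net heat input Q = F Δt = 217 × (22.4 hours × 3600 s/hour) = 1.75×10^7 J/m².
ΔT = Q / C = 1.75×10^7 / 3.78×10^6 = 4.62 K.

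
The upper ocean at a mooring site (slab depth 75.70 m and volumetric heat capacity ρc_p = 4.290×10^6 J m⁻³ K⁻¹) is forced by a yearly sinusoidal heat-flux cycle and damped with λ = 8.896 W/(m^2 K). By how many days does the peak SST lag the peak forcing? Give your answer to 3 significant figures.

83.3 days

Areal heat capacity C = ρc_p × D = 4.290×10^6 × 75.70 = 3.25×10^8 J/(m^2 K).
ω = 2π / 3.15×10^7 s = 1.99×10^-7 s⁻¹.
Phase lag φ = arctan(Cω/λ) = arctan(64.7/8.896) = 1.43 rad.
Time lag = φ / ω = 1.43 / 1.99×10^-7 = 7.20×10^6 s = 83.3 days.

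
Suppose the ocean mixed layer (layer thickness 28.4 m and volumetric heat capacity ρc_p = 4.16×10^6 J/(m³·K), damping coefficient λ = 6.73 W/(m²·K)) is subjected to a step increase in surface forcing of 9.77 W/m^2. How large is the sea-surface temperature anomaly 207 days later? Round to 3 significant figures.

0.928 K

Areal heat capacity C = ρc_p × D = 4.16×10^6 × 28.4 = 1.18×10^8 J m⁻² K⁻¹.
τ = C / λ = 1.18×10^8 / 6.73 = 1.76×10^7 s.
Equilibrium anomaly ΔT_eq = F / λ = 9.77 / 6.73 = 1.45 K.
t = 207 days = 1.79×10^7 s, so t/τ = 1.02.
ΔT(t) = ΔT_eq (1 − e^(−t/τ)) = 1.45 × (1 − e^−1.02) = 0.928 K.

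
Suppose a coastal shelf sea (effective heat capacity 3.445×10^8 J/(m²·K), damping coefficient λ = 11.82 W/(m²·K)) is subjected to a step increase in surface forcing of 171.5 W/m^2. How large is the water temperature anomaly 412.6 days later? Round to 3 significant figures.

10.2 K

Areal heat capacity C = 3.445×10^8 J/(m²·K) (given).
τ = C / λ = 3.44×10^8 / 11.82 = 2.91×10^7 s.
Equilibrium anomaly ΔT_eq = F / λ = 171.5 / 11.82 = 14.5 K.
t = 412.6 days = 3.56×10^7 s, so t/τ = 1.22.
ΔT(t) = ΔT_eq (1 − e^(−t/τ)) = 14.5 × (1 − e^−1.22) = 10.2 K.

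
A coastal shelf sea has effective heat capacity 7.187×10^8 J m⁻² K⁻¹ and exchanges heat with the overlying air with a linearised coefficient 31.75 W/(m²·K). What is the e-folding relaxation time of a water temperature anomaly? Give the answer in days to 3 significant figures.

Areal heat capacity C = 7.187×10^8 J m⁻² K⁻¹ (given).
Relaxation time τ = C / λ = 7.19×10^8 / 31.75 = 2.26×10^7 s.
In days: 2.26×10^7 s / (86400 s/day) = 262 days.

262 days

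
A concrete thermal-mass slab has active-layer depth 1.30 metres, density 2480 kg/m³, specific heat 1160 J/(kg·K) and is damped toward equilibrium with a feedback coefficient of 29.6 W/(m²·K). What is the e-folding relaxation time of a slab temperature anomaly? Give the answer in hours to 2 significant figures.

Areal heat capacity C = ρ c_p D = 2480 × 1160 × 1.30 = 3.74×10^6 J/(m^2 K).
Relaxation time τ = C / λ = 3.74×10^6 / 29.6 = 1.26×10^5 s.
In hours: 1.26×10^5 s / (3600 s/hour) = 35.1 hours.

35 hours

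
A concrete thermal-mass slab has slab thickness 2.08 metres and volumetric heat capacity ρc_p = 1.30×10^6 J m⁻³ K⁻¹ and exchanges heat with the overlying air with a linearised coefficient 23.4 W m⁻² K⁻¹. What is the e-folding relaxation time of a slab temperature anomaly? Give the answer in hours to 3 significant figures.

Areal heat capacity C = ρc_p × D = 1.30×10^6 × 2.08 = 2.70×10^6 J m⁻² K⁻¹.
Relaxation time τ = C / λ = 2.70×10^6 / 23.4 = 1.16×10^5 s.
In hours: 1.16×10^5 s / (3600 s/hour) = 32.1 hours.

32.1 hours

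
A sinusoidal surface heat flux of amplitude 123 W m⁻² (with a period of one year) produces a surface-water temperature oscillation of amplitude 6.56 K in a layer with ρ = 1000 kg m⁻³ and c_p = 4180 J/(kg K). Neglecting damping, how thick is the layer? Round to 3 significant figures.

ω = 2π / 3.15×10^7 s = 1.99×10^-7 s⁻¹.
Required C = F₀ / (A ω) = 123 / (6.56 × 1.99×10^-7) = 9.41×10^7 J/(m²·K).
D = C / (ρ c_p) = 9.41×10^7 / (1000 × 4180) = 22.5 m.

22.5 m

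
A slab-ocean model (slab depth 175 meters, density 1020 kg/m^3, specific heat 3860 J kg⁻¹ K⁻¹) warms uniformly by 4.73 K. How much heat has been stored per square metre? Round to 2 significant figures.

Areal heat capacity C = ρ c_p D = 1020 × 3860 × 175 = 6.89×10^8 J/(m²·K).
ΔQ = C ΔT = 6.89×10^8 × 4.73 = 3.26×10^9 J/m².

3.3×10^9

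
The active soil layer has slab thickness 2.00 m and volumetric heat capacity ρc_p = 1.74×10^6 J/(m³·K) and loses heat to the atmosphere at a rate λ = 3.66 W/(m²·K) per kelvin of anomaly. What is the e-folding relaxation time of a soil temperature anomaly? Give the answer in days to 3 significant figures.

Areal heat capacity C = ρc_p × D = 1.74×10^6 × 2.00 = 3.48×10^6 J/(m^2 K).
Relaxation time τ = C / λ = 3.48×10^6 / 3.66 = 9.51×10^5 s.
In days: 9.51×10^5 s / (86400 s/day) = 11.0 days.

11.0 days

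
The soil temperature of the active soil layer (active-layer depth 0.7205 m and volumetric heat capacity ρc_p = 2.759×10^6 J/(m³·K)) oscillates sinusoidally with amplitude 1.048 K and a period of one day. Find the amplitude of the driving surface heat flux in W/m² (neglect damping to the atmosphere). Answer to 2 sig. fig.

150

Areal heat capacity C = ρc_p × D = 2.759×10^6 × 0.7205 = 1.99×10^6 J m⁻² K⁻¹.
ω = 2π / 86400 s = 7.27×10^-5 s⁻¹.
Cω = 1.99×10^6 × 7.27×10^-5 = 145 W/(m²·K).
F₀ = A × Cω = 1.048 × 145 = 152 W/m².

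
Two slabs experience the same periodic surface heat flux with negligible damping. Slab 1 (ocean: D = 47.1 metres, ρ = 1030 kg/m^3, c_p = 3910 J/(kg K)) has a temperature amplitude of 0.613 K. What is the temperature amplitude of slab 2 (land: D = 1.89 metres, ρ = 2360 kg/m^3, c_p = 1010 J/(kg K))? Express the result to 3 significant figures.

25.8 K

C_ocean = 1.90×10^8 J/(m²·K); C_land = 4.51×10^6 J/(m²·K).
A ∝ 1/C ⇒ A_land = A_ocean × C_ocean/C_land = 0.613 × 42.1 = 25.8 K.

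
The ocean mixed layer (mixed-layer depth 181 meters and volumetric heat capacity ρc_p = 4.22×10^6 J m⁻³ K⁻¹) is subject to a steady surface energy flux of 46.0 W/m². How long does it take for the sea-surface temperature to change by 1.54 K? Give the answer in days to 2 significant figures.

Areal heat capacity C = ρc_p × D = 4.22×10^6 × 181 = 7.64×10^8 J m⁻² K⁻¹.
Time required: Δt = C ΔT / F = 7.64×10^8 × 1.54 / 46.0 = 2.56×10^7 s.
In days: 2.56×10^7 s / (86400 s/day) = 296 days.

300 days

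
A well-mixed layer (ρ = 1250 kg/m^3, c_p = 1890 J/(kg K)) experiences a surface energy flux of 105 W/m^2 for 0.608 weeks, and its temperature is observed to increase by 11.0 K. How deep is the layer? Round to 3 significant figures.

1.49 m

Heat input Q = F Δt = 105 × 3.68×10^5 s = 3.86×10^7 J/m².
Required areal heat capacity C = Q / ΔT = 3.51×10^6 J/(m²·K).
Depth D = C / (ρ c_p) = 3.51×10^6 / (1250 × 1890) = 1.49 m.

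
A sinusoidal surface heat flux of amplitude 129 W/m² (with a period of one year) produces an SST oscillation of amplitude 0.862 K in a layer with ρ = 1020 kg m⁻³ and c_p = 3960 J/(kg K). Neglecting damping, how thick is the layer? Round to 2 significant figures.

190 m

ω = 2π / 3.15×10^7 s = 1.99×10^-7 s⁻¹.
Required C = F₀ / (A ω) = 129 / (0.862 × 1.99×10^-7) = 7.51×10^8 J/(m²·K).
D = C / (ρ c_p) = 7.51×10^8 / (1020 × 3960) = 186 m.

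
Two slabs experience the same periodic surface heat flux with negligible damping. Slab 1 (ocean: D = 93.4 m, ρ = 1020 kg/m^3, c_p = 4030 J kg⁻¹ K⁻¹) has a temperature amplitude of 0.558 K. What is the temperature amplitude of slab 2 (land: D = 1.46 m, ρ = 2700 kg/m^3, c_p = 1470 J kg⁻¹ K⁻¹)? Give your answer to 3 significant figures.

37.0 K

C_ocean = 3.84×10^8 J/(m²·K); C_land = 5.79×10^6 J/(m²·K).
A ∝ 1/C ⇒ A_land = A_ocean × C_ocean/C_land = 0.558 × 66.3 = 37.0 K.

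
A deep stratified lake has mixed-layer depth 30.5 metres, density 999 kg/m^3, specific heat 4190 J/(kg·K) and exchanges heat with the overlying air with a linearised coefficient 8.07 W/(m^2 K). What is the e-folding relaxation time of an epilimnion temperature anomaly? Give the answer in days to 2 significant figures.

180 days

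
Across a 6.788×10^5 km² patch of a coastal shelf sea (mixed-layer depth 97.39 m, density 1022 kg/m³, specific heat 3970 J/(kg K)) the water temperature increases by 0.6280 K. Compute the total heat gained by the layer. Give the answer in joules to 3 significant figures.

1.68×10^20 J

Areal heat capacity C = ρ c_p D = 1022 × 3970 × 97.39 = 3.95×10^8 J/(m^2 K).
Heat per unit area: q = C ΔT = 3.95×10^8 × 0.6280 = 2.48×10^8 J/m².
Total heat: Q = q × A = 2.48×10^8 × (6.788×10^5 × 10⁶ m²) = 1.68×10^20 J.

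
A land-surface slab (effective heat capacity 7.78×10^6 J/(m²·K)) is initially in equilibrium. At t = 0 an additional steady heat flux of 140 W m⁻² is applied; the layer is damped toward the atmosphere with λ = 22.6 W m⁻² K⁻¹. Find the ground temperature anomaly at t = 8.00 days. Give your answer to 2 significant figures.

5.4 K

Areal heat capacity C = 7.78×10^6 J/(m²·K) (given).
τ = C / λ = 7.78×10^6 / 22.6 = 3.44×10^5 s.
Equilibrium anomaly ΔT_eq = F / λ = 140 / 22.6 = 6.19 K.
t = 8.00 days = 6.91×10^5 s, so t/τ = 2.01.
ΔT(t) = ΔT_eq (1 − e^(−t/τ)) = 6.19 × (1 − e^−2.01) = 5.36 K.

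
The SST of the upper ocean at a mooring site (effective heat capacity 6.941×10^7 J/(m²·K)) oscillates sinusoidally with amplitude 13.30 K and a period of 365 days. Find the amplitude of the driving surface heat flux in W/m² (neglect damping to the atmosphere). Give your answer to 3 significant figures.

Areal heat capacity C = 6.941×10^7 J/(m²·K) (given).
ω = 2π / 3.15×10^7 s = 1.99×10^-7 s⁻¹.
Cω = 6.94×10^7 × 1.99×10^-7 = 13.8 W/(m²·K).
F₀ = A × Cω = 13.30 × 13.8 = 184 W/m².

184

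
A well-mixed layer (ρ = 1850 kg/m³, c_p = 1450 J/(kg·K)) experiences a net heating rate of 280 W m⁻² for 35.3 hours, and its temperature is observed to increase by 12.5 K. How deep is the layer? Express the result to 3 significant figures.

1.06 m

Heat input Q = F Δt = 280 × 1.27×10^5 s = 3.56×10^7 J/m².
Required areal heat capacity C = Q / ΔT = 2.85×10^6 J/(m²·K).
Depth D = C / (ρ c_p) = 2.85×10^6 / (1850 × 1450) = 1.06 m.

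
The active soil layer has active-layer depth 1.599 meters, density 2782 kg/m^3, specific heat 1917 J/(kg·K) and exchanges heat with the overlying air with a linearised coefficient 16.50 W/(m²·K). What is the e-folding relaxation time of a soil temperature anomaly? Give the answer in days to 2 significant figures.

6.0 days

Areal heat capacity C = ρ c_p D = 2782 × 1917 × 1.599 = 8.53×10^6 J/(m²·K).
Relaxation time τ = C / λ = 8.53×10^6 / 16.50 = 5.17×10^5 s.
In days: 5.17×10^5 s / (86400 s/day) = 5.98 days.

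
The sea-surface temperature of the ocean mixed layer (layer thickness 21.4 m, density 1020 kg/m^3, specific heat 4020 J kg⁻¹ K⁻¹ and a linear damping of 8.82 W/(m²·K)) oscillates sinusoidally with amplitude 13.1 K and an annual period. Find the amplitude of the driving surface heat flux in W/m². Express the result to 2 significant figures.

260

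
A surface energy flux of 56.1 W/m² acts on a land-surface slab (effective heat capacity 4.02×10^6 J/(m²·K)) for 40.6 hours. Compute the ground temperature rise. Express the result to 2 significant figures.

Areal heat capacity C = 4.02×10^6 J/(m²·K) (given).
Net heat input Q = F Δt = 56.1 × (40.6 hours × 3600 s/hour) = 8.20×10^6 J/m².
ΔT = Q / C = 8.20×10^6 / 4.02×10^6 = 2.04 K.

2.0 K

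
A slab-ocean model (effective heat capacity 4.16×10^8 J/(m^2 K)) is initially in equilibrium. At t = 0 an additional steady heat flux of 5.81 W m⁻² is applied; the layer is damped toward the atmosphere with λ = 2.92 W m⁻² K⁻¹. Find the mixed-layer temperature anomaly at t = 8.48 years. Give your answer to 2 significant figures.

Areal heat capacity C = 4.16×10^8 J/(m^2 K) (given).
τ = C / λ = 4.16×10^8 / 2.92 = 1.42×10^8 s.
Equilibrium anomaly ΔT_eq = F / λ = 5.81 / 2.92 = 1.99 K.
t = 8.48 years = 2.68×10^8 s, so t/τ = 1.88.
ΔT(t) = ΔT_eq (1 − e^(−t/τ)) = 1.99 × (1 − e^−1.88) = 1.69 K.

1.7 K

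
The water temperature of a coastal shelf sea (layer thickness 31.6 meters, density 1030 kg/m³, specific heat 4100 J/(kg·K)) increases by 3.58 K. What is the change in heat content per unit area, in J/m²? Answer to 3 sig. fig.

4.78×10^8

Areal heat capacity C = ρ c_p D = 1030 × 4100 × 31.6 = 1.33×10^8 J/(m^2 K).
ΔQ = C ΔT = 1.33×10^8 × 3.58 = 4.78×10^8 J/m².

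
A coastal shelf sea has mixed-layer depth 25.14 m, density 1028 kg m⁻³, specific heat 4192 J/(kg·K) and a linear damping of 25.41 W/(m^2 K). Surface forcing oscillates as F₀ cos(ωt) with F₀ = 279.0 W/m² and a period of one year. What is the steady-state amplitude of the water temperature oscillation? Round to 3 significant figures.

8.37 K

Areal heat capacity C = ρ c_p D = 1028 × 4192 × 25.14 = 1.08×10^8 J/(m²·K).
Angular frequency ω = 2π / T = 2π / 3.15×10^7 s = 1.99×10^-7 s⁻¹.
√((Cω)² + λ²) = √((21.6)² + 25.41²) = 33.3 W/(m²·K).
Amplitude A = F₀ / √((Cω)²+λ²) = 279.0 / 33.3 = 8.37 K.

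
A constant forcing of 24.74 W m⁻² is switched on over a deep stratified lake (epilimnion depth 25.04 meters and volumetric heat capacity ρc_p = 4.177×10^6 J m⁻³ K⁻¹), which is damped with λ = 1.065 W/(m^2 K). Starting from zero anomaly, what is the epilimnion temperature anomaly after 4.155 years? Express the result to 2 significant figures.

Areal heat capacity C = ρc_p × D = 4.177×10^6 × 25.04 = 1.05×10^8 J/(m²·K).
τ = C / λ = 1.05×10^8 / 1.065 = 9.82×10^7 s.
Equilibrium anomaly ΔT_eq = F / λ = 24.74 / 1.065 = 23.2 K.
t = 4.155 years = 1.31×10^8 s, so t/τ = 1.34.
ΔT(t) = ΔT_eq (1 − e^(−t/τ)) = 23.2 × (1 − e^−1.34) = 17.1 K.

17 K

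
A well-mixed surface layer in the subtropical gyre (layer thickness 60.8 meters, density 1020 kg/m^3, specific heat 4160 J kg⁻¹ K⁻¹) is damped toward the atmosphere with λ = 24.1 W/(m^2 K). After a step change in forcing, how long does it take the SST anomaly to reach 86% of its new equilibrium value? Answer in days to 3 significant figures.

244 days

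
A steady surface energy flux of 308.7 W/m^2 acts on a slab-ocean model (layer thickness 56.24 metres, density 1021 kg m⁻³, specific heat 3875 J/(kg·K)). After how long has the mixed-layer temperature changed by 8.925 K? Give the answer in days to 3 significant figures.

74.5 days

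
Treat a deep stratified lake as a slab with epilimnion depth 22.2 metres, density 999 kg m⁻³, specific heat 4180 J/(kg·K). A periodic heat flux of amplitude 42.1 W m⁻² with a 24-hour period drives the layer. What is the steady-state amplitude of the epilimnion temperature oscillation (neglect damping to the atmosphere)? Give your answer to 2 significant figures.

Areal heat capacity C = ρ c_p D = 999 × 4180 × 22.2 = 9.27×10^7 J m⁻² K⁻¹.
Angular frequency ω = 2π / T = 2π / 86400 s = 7.27×10^-5 s⁻¹.
Cω = 9.27×10^7 × 7.27×10^-5 = 6740 W/(m²·K).
Amplitude A = F₀ / (Cω) = 42.1 / 6740 = 0.00624 K.

0.0062 K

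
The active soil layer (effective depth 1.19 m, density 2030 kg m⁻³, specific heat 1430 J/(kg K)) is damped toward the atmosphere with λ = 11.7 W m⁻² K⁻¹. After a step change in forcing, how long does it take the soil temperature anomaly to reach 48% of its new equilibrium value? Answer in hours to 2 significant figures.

54 hours

Areal heat capacity C = ρ c_p D = 2030 × 1430 × 1.19 = 3.45×10^6 J/(m²·K).
τ = C / λ = 3.45×10^6 / 11.7 = 2.95×10^5 s.
Fraction reached: 1 − e^(−t/τ) = 0.48 ⇒ t = −τ ln(1 − 0.48) = τ × 0.654.
t = 1.93×10^5 s = 53.6 hours.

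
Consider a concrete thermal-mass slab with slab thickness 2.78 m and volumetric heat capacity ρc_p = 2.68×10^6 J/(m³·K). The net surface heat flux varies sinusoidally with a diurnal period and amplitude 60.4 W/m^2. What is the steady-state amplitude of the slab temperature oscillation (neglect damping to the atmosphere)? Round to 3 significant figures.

Areal heat capacity C = ρc_p × D = 2.68×10^6 × 2.78 = 7.45×10^6 J/(m^2 K).
Angular frequency ω = 2π / T = 2π / 86400 s = 7.27×10^-5 s⁻¹.
Cω = 7.45×10^6 × 7.27×10^-5 = 542 W/(m²·K).
Amplitude A = F₀ / (Cω) = 60.4 / 542 = 0.111 K.

0.111 K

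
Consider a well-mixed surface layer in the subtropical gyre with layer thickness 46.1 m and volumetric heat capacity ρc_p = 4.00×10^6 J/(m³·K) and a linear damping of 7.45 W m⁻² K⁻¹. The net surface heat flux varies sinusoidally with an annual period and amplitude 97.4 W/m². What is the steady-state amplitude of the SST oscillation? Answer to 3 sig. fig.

Areal heat capacity C = ρc_p × D = 4.00×10^6 × 46.1 = 1.84×10^8 J m⁻² K⁻¹.
Angular frequency ω = 2π / T = 2π / 3.15×10^7 s = 1.99×10^-7 s⁻¹.
√((Cω)² + λ²) = √((36.7)² + 7.45²) = 37.5 W/(m²·K).
Amplitude A = F₀ / √((Cω)²+λ²) = 97.4 / 37.5 = 2.60 K.

2.60 K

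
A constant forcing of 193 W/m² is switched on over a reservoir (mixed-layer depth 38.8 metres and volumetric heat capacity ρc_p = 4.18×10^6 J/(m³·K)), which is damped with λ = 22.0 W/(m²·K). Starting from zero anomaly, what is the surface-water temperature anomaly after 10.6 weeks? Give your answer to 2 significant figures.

Areal heat capacity C = ρc_p × D = 4.18×10^6 × 38.8 = 1.62×10^8 J m⁻² K⁻¹.
τ = C / λ = 1.62×10^8 / 22.0 = 7.37×10^6 s.
Equilibrium anomaly ΔT_eq = F / λ = 193 / 22.0 = 8.77 K.
t = 10.6 weeks = 6.41×10^6 s, so t/τ = 0.870.
ΔT(t) = ΔT_eq (1 − e^(−t/τ)) = 8.77 × (1 − e^−0.870) = 5.10 K.

5.1 K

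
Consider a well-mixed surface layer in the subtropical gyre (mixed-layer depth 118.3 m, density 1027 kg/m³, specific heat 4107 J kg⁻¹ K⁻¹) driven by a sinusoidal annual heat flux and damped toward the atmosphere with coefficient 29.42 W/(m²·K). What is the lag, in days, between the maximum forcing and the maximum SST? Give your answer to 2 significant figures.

Areal heat capacity C = ρ c_p D = 1027 × 4107 × 118.3 = 4.99×10^8 J/(m^2 K).
ω = 2π / 3.15×10^7 s = 1.99×10^-7 s⁻¹.
Phase lag φ = arctan(Cω/λ) = arctan(99.4/29.42) = 1.28 rad.
Time lag = φ / ω = 1.28 / 1.99×10^-7 = 6.44×10^6 s = 74.5 days.

75 days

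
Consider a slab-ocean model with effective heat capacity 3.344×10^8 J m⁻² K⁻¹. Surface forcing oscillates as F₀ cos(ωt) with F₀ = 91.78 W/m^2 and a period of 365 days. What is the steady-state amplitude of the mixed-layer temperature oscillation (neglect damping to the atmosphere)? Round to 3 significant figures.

Areal heat capacity C = 3.344×10^8 J m⁻² K⁻¹ (given).
Angular frequency ω = 2π / T = 2π / 3.15×10^7 s = 1.99×10^-7 s⁻¹.
Cω = 3.34×10^8 × 1.99×10^-7 = 66.6 W/(m²·K).
Amplitude A = F₀ / (Cω) = 91.78 / 66.6 = 1.38 K.

1.38 K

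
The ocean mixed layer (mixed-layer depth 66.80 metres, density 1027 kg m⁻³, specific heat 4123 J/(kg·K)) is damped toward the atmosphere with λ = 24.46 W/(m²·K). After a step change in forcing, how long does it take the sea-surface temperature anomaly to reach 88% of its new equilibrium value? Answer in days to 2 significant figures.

Areal heat capacity C = ρ c_p D = 1027 × 4123 × 66.80 = 2.83×10^8 J/(m^2 K).
τ = C / λ = 2.83×10^8 / 24.46 = 1.16×10^7 s.
Fraction reached: 1 − e^(−t/τ) = 0.88 ⇒ t = −τ ln(1 − 0.88) = τ × 2.12.
t = 2.45×10^7 s = 284 days.

280 days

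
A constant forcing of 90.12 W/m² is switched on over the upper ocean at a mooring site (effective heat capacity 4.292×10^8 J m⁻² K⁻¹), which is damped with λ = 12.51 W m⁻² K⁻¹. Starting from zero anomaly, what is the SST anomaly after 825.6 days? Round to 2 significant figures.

6.3 K

Areal heat capacity C = 4.292×10^8 J m⁻² K⁻¹ (given).
τ = C / λ = 4.29×10^8 / 12.51 = 3.43×10^7 s.
Equilibrium anomaly ΔT_eq = F / λ = 90.12 / 12.51 = 7.20 K.
t = 825.6 days = 7.13×10^7 s, so t/τ = 2.08.
ΔT(t) = ΔT_eq (1 − e^(−t/τ)) = 7.20 × (1 − e^−2.08) = 6.30 K.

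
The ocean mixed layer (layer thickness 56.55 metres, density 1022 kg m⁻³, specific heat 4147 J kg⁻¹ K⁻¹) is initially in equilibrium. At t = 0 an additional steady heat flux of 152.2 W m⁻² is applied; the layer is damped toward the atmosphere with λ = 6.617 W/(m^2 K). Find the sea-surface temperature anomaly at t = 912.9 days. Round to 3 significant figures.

Areal heat capacity C = ρ c_p D = 1022 × 4147 × 56.55 = 2.40×10^8 J m⁻² K⁻¹.
τ = C / λ = 2.40×10^8 / 6.617 = 3.62×10^7 s.
Equilibrium anomaly ΔT_eq = F / λ = 152.2 / 6.617 = 23.0 K.
t = 912.9 days = 7.89×10^7 s, so t/τ = 2.18.
ΔT(t) = ΔT_eq (1 − e^(−t/τ)) = 23.0 × (1 − e^−2.18) = 20.4 K.

20.4 K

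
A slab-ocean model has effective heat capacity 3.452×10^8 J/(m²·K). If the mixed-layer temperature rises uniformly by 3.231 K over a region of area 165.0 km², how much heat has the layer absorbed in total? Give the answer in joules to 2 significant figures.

Areal heat capacity C = 3.452×10^8 J/(m²·K) (given).
Heat per unit area: q = C ΔT = 3.45×10^8 × 3.231 = 1.12×10^9 J/m².
Total heat: Q = q × A = 1.12×10^9 × (165.0 × 10⁶ m²) = 1.84×10^17 J.

1.8×10^17 J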